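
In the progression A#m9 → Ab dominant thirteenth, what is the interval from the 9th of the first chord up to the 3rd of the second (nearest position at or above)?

diminished 2nd

A#m9 has B# as its 9th, and Ab dominant thirteenth has C as its 3rd.
From B# to C: 0 semitones over a second = diminished.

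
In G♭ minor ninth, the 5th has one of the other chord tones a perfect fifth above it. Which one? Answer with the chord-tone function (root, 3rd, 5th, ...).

9th

The chord tones of G♭min9 are G♭ B𝄫 D♭ F♭ A♭.
The 5th is D♭. A perfect fifth above D♭ is A♭.
A♭ is the chord's 9th.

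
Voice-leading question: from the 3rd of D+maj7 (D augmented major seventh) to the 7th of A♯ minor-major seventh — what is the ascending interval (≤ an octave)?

The 3rd of D+maj7 (D augmented major seventh) is F♯; the 7th of A♯ minor-major seventh is G𝄪.
2 letter names make it a second; at 3 semitones (a half step wider than major) the quality is augmented.

A2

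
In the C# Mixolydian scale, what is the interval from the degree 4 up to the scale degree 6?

major third

The scale runs C# D# E# F# G# A# B.
So we need the interval from F# up to A#.
Counting 3 letters and 4 half steps from F# gives a major third.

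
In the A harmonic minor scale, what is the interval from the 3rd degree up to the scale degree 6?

perfect fourth

Spelling the A harmonic minor scale: A B C D E F G♯.
3rd degree = C; scale degree 6 = F.
C up to F spans 4 letter names and 5 semitones — a perfect fourth.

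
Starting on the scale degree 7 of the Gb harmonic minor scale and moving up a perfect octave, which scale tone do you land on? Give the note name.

The scale is Gb Ab Bbb Cb Db Ebb F.
The scale degree 7 is F; a perfect octave above that is F — scale degree 7.

F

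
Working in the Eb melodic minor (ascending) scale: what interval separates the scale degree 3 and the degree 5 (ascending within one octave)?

major third

Spelling the Eb melodic minor (ascending) scale: Eb F Gb Ab Bb C D.
That puts Gb below Bb.
From Gb to Bb is 4 semitones, exactly the major third.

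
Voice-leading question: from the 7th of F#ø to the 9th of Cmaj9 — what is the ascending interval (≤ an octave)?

m7

F#ø has E as its 7th, and Cmaj9 has D as its 9th.
7 letter names make it a seventh; at 10 semitones (a half step narrower than major) the quality is minor.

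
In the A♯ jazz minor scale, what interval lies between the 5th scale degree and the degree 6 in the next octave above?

A♯ melodic minor: A♯ B♯ C♯ D♯ E♯ F𝄪 G𝄪.
So we need the interval from E♯ up to F𝄪.
From E♯ to F𝄪 is 14 semitones, exactly the major ninth.

M9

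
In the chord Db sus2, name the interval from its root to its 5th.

The chord tones of Dbsus2 are Db, Eb, Ab.
So we need the interval from Db up to Ab.
Counting 5 letters and 7 half steps from Db gives a perfect fifth.

perfect fifth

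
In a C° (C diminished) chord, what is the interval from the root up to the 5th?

Cdim is spelled C Eb Gb.
The root is C and the 5th is Gb.
5 letter names make it a fifth; at 6 semitones (a half step narrower than perfect) the quality is diminished.

d5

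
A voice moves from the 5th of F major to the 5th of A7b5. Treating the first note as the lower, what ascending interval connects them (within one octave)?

F major has C as its 5th, and A7b5 has Eb as its 5th.
C up to Eb is 3 semitones, a half step narrower than a major third, so the interval is minor.

m3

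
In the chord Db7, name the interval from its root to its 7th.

minor seventh

Db7 (Db dominant seventh): Db, F, Ab, Cb.
That puts Db below Cb.
From Db to Cb: 10 semitones over a seventh = minor.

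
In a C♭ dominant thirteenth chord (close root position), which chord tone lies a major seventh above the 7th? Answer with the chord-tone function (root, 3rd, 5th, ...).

C♭13 is spelled C♭-E♭-G♭-B𝄫-D♭-A♭.
The 7th is B𝄫. A major seventh above B𝄫 is A♭.
A♭ is the chord's 13th.

13th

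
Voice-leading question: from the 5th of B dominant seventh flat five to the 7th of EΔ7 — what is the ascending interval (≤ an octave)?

The 5th of B dominant seventh flat five is F; the 7th of EΔ7 is D#.
F up to D# is 10 semitones, a half step wider than a major sixth, so the interval is augmented.

augmented sixth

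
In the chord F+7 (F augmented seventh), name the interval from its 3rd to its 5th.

The chord tones of Faug7 are F A C# Eb.
The 3rd is A and the 5th is C#.
Counting 3 letters and 4 half steps from A gives a major third.

major 3rd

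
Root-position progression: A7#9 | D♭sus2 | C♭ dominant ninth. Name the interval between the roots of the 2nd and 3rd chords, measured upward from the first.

The roots are D♭ and C♭.
From D♭ to C♭: 10 semitones over a seventh = minor.

minor 7th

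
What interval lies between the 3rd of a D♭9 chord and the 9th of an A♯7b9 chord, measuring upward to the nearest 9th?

The 3rd of D♭9 is F; the 9th of A♯7b9 is B.
From F to B: 6 semitones over a fourth = augmented.

A4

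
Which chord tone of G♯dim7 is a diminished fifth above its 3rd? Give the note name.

F

G♯°7 is spelled G♯, B, D, F.
The 3rd is B. A diminished fifth above B is F.
F is the chord's 7th.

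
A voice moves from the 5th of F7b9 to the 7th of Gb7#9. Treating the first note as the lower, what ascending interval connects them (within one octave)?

F7b9 has C as its 5th, and Gb7#9 has Fb as its 7th.
From C to Fb: 4 semitones over a fourth = diminished.

diminished 4th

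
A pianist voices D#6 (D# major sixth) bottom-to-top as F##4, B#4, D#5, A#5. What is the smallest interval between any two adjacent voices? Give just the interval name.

Adjacent intervals: F##4→B#4 = perfect fourth; B#4→D#5 = minor third; D#5→A#5 = perfect fifth.
The smallest is B#4 to D#5, a minor third (3 semitones).

minor 3rd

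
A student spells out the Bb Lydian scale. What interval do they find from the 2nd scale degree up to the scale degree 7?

major 6th

Spelling the Bb Lydian scale: Bb C D E F G A.
That puts C below A.
Counting 6 letters and 9 half steps from C gives a major sixth.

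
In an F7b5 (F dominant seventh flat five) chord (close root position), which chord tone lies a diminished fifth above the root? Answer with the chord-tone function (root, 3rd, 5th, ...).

F7b5: F-A-Cb-Eb.
The root is F. A diminished fifth above F is Cb.
Cb is the chord's 5th.

5th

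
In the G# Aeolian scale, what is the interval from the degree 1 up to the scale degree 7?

The scale runs G# A# B C# D# E F#.
So we need the interval from G# up to F#.
G# up to F# is 10 semitones, a half step narrower than a major seventh, so the interval is minor.

minor 7th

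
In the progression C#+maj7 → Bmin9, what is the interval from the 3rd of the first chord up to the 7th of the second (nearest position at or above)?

The 3rd of C#+maj7 is E#; the 7th of Bmin9 is A.
From E# to A: 4 semitones over a fourth = diminished.

d4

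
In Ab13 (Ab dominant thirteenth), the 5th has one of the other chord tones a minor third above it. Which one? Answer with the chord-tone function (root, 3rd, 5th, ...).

Ab dominant thirteenth is spelled Ab-C-Eb-Gb-Bb-F.
The 5th is Eb. A minor third above Eb is Gb.
Gb is the chord's 7th.

7th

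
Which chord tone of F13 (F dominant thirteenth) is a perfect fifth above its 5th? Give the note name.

G

F dominant thirteenth is spelled F, A, C, E♭, G, D.
The 5th is C. A perfect fifth above C is G.
G is the chord's 9th.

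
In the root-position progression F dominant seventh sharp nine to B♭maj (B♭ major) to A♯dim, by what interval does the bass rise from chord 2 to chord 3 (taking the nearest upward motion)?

The roots are B♭ and A♯.
7 letter names make it a seventh; at 12 semitones (a half step wider than major) the quality is augmented.

augmented seventh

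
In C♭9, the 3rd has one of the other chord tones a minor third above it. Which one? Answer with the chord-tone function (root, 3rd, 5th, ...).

5th

The chord tones of C♭9 (C♭ dominant ninth) are C♭ E♭ G♭ B𝄫 D♭.
The 3rd is E♭. A minor third above E♭ is G♭.
G♭ is the chord's 5th.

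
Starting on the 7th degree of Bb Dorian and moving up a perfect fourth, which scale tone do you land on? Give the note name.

Db

The scale is Bb C Db Eb F G Ab.
The 7th degree is Ab; a perfect fourth above that is Db — scale degree 3.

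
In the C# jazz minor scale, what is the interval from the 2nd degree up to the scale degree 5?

perfect fourth

Spelling the C# jazz minor scale: C# D# E F# G# A# B#.
The 2nd degree is D# and the degree 5 is G#.
D# up to G# spans 4 letter names and 5 semitones — a perfect fourth.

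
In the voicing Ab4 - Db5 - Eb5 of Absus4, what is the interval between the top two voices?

Those voices are Db5 and Eb5.
Db up to Eb spans 2 letter names and 2 semitones — a major second.

major second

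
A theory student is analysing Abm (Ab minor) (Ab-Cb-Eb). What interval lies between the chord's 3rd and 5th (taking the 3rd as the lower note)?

major third

So we need the interval from Cb up to Eb.
Cb up to Eb spans 3 letter names and 4 semitones — a major third.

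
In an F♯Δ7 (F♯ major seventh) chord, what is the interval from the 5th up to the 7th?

Spelling the chord: F♯ A♯ C♯ E♯.
5th = C♯; 7th = E♯.
From C♯ to E♯ is 4 semitones, exactly the major third.

major third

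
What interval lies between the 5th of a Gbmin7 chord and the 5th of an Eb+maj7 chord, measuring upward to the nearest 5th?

A6

Gbmin7 has Db as its 5th, and Eb+maj7 has B as its 5th.
From Db to B: 10 semitones over a sixth = augmented.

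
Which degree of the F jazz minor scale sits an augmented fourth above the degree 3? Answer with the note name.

The scale is F G A♭ B♭ C D E.
The degree 3 is A♭; an augmented fourth above that is D — scale degree 6.

D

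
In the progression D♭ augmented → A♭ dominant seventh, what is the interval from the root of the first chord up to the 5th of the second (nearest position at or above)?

D♭ augmented has D♭ as its root, and A♭ dominant seventh has E♭ as its 5th.
Counting 2 letters and 2 half steps from D♭ gives a major second.

major second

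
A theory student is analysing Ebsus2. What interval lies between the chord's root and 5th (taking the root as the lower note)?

Spelling the chord: Eb, F, Bb.
So we need the interval from Eb up to Bb.
Counting 5 letters and 7 half steps from Eb gives a perfect fifth.

P5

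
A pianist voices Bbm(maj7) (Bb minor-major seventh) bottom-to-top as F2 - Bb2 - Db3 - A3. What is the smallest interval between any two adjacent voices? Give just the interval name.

minor 3rd

Adjacent intervals: F2→Bb2 = perfect fourth; Bb2→Db3 = minor third; Db3→A3 = augmented fifth.
The smallest is Bb2 to Db3, a minor third (3 semitones).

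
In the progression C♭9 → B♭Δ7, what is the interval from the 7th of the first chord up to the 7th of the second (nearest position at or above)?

The 7th of C♭9 is B𝄫; the 7th of B♭Δ7 is A.
7 letter names make it a seventh; at 12 semitones (a half step wider than major) the quality is augmented.

augmented seventh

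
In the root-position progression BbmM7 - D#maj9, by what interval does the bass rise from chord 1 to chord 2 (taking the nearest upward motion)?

augmented 3rd

The roots are Bb and D#.
Bb up to D# is 5 semitones, a half step wider than a major third, so the interval is augmented.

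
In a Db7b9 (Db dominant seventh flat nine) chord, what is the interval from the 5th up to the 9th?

diminished fifth

Db7b9: Db F Ab Cb Ebb.
That puts Ab below Ebb.
Ab up to Ebb is 6 semitones, a half step narrower than a perfect fifth, so the interval is diminished.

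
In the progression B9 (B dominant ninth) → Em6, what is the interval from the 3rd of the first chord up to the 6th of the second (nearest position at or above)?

minor 7th

B9 (B dominant ninth) has D# as its 3rd, and Em6 has C# as its 6th.
From D# to C#: 10 semitones over a seventh = minor.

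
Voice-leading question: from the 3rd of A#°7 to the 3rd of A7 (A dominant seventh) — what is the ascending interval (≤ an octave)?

perfect unison

A#°7 has C# as its 3rd, and A7 (A dominant seventh) has C# as its 3rd.
Counting 1 letters and 0 half steps from C# gives a perfect unison.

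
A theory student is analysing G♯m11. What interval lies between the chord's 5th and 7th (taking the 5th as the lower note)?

m3

Spelling the chord: G♯ B D♯ F♯ A♯ C♯.
The 5th is D♯ and the 7th is F♯.
D♯ up to F♯ is 3 semitones, a half step narrower than a major third, so the interval is minor.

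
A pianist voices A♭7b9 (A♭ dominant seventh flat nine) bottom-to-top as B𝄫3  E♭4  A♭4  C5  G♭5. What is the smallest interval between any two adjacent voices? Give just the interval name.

major 3rd

Adjacent intervals: B𝄫3→E♭4 = augmented fourth; E♭4→A♭4 = perfect fourth; A♭4→C5 = major third; C5→G♭5 = diminished fifth.
The smallest is A♭4 to C5, a major third (4 semitones).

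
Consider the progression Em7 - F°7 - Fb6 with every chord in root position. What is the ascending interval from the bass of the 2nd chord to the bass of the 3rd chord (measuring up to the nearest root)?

diminished octave

The roots are F and Fb.
From F to Fb: 11 semitones over an octave = diminished.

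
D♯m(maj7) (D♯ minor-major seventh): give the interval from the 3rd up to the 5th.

major third

D♯mM7 (D♯ minor-major seventh): D♯–F♯–A♯–C𝄪.
The 3rd is F♯ and the 5th is A♯.
F♯ up to A♯ spans 3 letter names and 4 semitones — a major third.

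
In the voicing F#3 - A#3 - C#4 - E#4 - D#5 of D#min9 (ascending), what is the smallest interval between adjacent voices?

minor 3rd

Adjacent intervals: F#3→A#3 = major third; A#3→C#4 = minor third; C#4→E#4 = major third; E#4→D#5 = minor seventh.
The smallest is A#3 to C#4, a minor third (3 semitones).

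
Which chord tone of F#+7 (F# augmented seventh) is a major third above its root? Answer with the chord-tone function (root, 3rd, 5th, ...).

The chord tones of F# augmented seventh are F#, A#, C##, E.
The root is F#. A major third above F# is A#.
A# is the chord's 3rd.

3rd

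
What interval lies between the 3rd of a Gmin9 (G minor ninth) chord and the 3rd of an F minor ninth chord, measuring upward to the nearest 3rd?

minor seventh

Gmin9 (G minor ninth) has Bb as its 3rd, and F minor ninth has Ab as its 3rd.
Bb up to Ab is 10 semitones, a half step narrower than a major seventh, so the interval is minor.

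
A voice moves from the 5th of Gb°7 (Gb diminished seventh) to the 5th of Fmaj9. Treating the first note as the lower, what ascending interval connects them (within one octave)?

Gb°7 (Gb diminished seventh) has Dbb as its 5th, and Fmaj9 has C as its 5th.
Dbb up to C is 12 semitones, a half step wider than a major seventh, so the interval is augmented.

A7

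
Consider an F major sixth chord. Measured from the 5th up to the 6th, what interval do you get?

F6 is spelled F–A–C–D.
5th = C; 6th = D.
From C to D is 2 semitones, exactly the major second.

M2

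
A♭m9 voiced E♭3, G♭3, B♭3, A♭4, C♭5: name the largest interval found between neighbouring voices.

minor seventh

Adjacent intervals: E♭3→G♭3 = minor third; G♭3→B♭3 = major third; B♭3→A♭4 = minor seventh; A♭4→C♭5 = minor third.
The largest is B♭3 to A♭4, a minor seventh (10 semitones).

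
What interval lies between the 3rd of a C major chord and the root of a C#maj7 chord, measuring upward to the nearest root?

major sixth

C major has E as its 3rd, and C#maj7 has C# as its root.
Counting 6 letters and 9 half steps from E gives a major sixth.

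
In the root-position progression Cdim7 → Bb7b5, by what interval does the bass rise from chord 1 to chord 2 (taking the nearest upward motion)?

The roots are C and Bb.
From C to Bb: 10 semitones over a seventh = minor.

minor seventh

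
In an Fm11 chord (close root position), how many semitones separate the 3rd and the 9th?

11

The chord tones of Fm11 are F-Ab-C-Eb-G-Bb.
Ab to G is a major seventh: 11 semitones.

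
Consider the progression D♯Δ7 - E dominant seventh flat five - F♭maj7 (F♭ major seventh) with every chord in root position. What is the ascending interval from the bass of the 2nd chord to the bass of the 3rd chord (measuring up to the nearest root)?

diminished 2nd

The roots are E and F♭.
From E to F♭: 0 semitones over a second = diminished.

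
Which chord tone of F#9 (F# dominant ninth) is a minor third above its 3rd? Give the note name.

F#9: F#–A#–C#–E–G#.
The 3rd is A#. A minor third above A# is C#.
C# is the chord's 5th.

C#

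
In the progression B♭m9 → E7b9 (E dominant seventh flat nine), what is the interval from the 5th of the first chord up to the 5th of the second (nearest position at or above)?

The 5th of B♭m9 is F; the 5th of E7b9 (E dominant seventh flat nine) is B.
4 letter names make it a fourth; at 6 semitones (a half step wider than perfect) the quality is augmented.

A4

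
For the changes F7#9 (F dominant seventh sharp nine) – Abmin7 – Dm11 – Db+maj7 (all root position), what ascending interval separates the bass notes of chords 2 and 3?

A4

The roots are Ab and D.
Ab up to D is 6 semitones, a half step wider than a perfect fourth, so the interval is augmented.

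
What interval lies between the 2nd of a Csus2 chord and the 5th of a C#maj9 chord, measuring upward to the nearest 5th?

Csus2 has D as its 2nd, and C#maj9 has G# as its 5th.
D up to G# is 6 semitones, a half step wider than a perfect fourth, so the interval is augmented.

augmented 4th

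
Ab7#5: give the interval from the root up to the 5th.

augmented fifth

The chord tones of Ab augmented seventh are Ab-C-E-Gb.
Root = Ab; 5th = E.
From Ab to E: 8 semitones over a fifth = augmented.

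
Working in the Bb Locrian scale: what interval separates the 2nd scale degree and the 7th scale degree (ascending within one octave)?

Bb locrian: Bb Cb Db Eb Fb Gb Ab.
2nd scale degree = Cb; 7th degree = Ab.
Cb up to Ab spans 6 letter names and 9 semitones — a major sixth.

M6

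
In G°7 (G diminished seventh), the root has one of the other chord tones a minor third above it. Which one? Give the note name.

G°7 (G diminished seventh): G, Bb, Db, Fb.
The root is G. A minor third above G is Bb.
Bb is the chord's 3rd.

Bb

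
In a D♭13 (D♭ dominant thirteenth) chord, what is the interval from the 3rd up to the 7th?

Spelling the chord: D♭ F A♭ C♭ E♭ B♭.
The 3rd is F and the 7th is C♭.
5 letter names make it a fifth; at 6 semitones (a half step narrower than perfect) the quality is diminished.

diminished 5th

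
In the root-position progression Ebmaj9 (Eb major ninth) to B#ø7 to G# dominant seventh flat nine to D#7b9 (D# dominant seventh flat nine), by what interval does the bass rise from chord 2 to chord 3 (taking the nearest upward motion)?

The roots are B# and G#.
From B# to G#: 8 semitones over a sixth = minor.

m6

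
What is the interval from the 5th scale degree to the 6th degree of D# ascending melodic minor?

M2

Spelling D# ascending melodic minor: D# E# F# G# A# B# C##.
So we need the interval from A# up to B#.
Counting 2 letters and 2 half steps from A# gives a major second.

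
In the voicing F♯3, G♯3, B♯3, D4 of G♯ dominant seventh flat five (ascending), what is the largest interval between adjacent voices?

major 3rd

Adjacent intervals: F♯3→G♯3 = major second; G♯3→B♯3 = major third; B♯3→D4 = diminished third.
The largest is G♯3 to B♯3, a major third (4 semitones).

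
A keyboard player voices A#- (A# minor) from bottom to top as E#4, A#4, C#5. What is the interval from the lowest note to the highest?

minor sixth

The outer voices are E#4 and C#5.
E# up to C# is 8 semitones, a half step narrower than a major sixth, so the interval is minor.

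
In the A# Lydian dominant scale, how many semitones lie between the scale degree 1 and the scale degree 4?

The scale is A# B# C## D## E# F## G#.
A# up to D## is an augmented fourth — 6 semitones.

6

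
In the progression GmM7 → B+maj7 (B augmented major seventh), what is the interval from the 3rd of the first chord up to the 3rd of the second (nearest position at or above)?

augmented third

GmM7 has Bb as its 3rd, and B+maj7 (B augmented major seventh) has D# as its 3rd.
3 letter names make it a third; at 5 semitones (a half step wider than major) the quality is augmented.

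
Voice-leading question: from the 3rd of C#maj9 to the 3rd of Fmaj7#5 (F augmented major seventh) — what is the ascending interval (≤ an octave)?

diminished fourth

C#maj9 has E# as its 3rd, and Fmaj7#5 (F augmented major seventh) has A as its 3rd.
4 letter names make it a fourth; at 4 semitones (a half step narrower than perfect) the quality is diminished.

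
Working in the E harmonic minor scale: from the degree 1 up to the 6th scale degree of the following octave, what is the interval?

E harmonic minor: E F# G A B C D#.
The degree 1 is E and the 6th degree (up an octave) is C.
13 letter names make it a thirteenth; at 20 semitones (a half step narrower than major) the quality is minor.

minor thirteenth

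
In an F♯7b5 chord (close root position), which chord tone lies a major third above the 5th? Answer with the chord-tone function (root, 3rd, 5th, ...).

F♯ dominant seventh flat five is spelled F♯ A♯ C E.
The 5th is C. A major third above C is E.
E is the chord's 7th.

7th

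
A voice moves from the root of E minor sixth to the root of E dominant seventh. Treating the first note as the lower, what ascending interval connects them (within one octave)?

P1

E minor sixth has E as its root, and E dominant seventh has E as its root.
E up to E spans 1 letter names and 0 semitones — a perfect unison.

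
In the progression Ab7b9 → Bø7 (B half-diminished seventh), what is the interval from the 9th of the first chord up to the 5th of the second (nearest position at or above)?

The 9th of Ab7b9 is Bbb; the 5th of Bø7 (B half-diminished seventh) is F.
5 letter names make it a fifth; at 8 semitones (a half step wider than perfect) the quality is augmented.

A5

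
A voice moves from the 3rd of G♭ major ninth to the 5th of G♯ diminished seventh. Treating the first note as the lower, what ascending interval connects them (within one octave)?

The 3rd of G♭ major ninth is B♭; the 5th of G♯ diminished seventh is D.
From B♭ to D is 4 semitones, exactly the major third.

M3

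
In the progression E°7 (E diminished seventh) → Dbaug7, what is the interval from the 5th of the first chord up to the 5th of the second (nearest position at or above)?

The 5th of E°7 (E diminished seventh) is Bb; the 5th of Dbaug7 is A.
Counting 7 letters and 11 half steps from Bb gives a major seventh.

major 7th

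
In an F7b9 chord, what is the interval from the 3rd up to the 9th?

F dominant seventh flat nine: F A C Eb Gb.
3rd = A; 9th = Gb.
From A to Gb: 9 semitones over a seventh = diminished.

diminished 7th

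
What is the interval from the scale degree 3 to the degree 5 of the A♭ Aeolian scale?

Spelling the A♭ Aeolian scale: A♭ B♭ C♭ D♭ E♭ F♭ G♭.
The scale degree 3 is C♭ and the 5th degree is E♭.
C♭ up to E♭ spans 3 letter names and 4 semitones — a major third.

major third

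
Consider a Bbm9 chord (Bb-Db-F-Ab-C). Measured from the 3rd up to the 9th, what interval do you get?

major 7th

3rd = Db; 9th = C.
Db up to C spans 7 letter names and 11 semitones — a major seventh.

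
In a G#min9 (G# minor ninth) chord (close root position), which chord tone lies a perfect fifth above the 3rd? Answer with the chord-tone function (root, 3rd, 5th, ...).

7th

Spelling the chord: G#–B–D#–F#–A#.
The 3rd is B. A perfect fifth above B is F#.
F# is the chord's 7th.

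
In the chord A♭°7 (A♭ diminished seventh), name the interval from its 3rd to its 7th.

diminished fifth

A♭°7 (A♭ diminished seventh) is spelled A♭-C♭-E𝄫-G𝄫.
3rd = C♭; 7th = G𝄫.
From C♭ to G𝄫: 6 semitones over a fifth = diminished.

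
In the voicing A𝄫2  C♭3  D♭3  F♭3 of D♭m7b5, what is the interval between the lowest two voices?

major 3rd

Those voices are A𝄫2 and C♭3.
Counting 3 letters and 4 half steps from A𝄫 gives a major third.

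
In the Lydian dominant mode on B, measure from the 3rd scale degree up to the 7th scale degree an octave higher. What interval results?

B lydian dominant: B C♯ D♯ E♯ F♯ G♯ A.
The 3rd scale degree is D♯ and the degree 7 (up an octave) is A.
From D♯ to A: 18 semitones over a twelfth = diminished.

diminished 12th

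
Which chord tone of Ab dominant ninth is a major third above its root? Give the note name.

Spelling the chord: Ab-C-Eb-Gb-Bb.
The root is Ab. A major third above Ab is C.
C is the chord's 3rd.

C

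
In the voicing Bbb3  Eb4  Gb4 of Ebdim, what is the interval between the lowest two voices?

augmented fourth

Those voices are Bbb3 and Eb4.
4 letter names make it a fourth; at 6 semitones (a half step wider than perfect) the quality is augmented.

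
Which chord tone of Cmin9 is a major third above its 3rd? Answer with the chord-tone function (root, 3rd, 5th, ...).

The chord tones of Cm9 (C minor ninth) are C, E♭, G, B♭, D.
The 3rd is E♭. A major third above E♭ is G.
G is the chord's 5th.

5th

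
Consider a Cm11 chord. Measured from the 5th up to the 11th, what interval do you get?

minor seventh

The chord tones of Cm11 are C-Eb-G-Bb-D-F.
That puts G below F.
7 letter names make it a seventh; at 10 semitones (a half step narrower than major) the quality is minor.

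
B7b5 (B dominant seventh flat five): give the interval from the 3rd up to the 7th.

Spelling the chord: B–D#–F–A.
3rd = D#; 7th = A.
5 letter names make it a fifth; at 6 semitones (a half step narrower than perfect) the quality is diminished.

diminished 5th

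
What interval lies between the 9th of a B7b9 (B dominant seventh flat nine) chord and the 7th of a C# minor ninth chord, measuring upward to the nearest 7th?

major 7th

B7b9 (B dominant seventh flat nine) has C as its 9th, and C# minor ninth has B as its 7th.
C up to B spans 7 letter names and 11 semitones — a major seventh.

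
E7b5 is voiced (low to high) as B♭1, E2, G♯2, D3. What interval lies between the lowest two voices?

Those voices are B♭1 and E2.
4 letter names make it a fourth; at 6 semitones (a half step wider than perfect) the quality is augmented.

augmented fourth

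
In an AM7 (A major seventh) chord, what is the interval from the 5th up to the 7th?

Spelling the chord: A, C#, E, G#.
So we need the interval from E up to G#.
From E to G# is 4 semitones, exactly the major third.

major 3rd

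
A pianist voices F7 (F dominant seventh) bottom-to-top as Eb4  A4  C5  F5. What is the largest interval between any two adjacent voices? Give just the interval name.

Adjacent intervals: Eb4→A4 = augmented fourth; A4→C5 = minor third; C5→F5 = perfect fourth.
The largest is Eb4 to A4, an augmented fourth (6 semitones).

augmented 4th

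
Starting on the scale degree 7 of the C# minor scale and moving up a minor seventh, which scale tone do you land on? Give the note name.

A

The scale is C# D# E F# G# A B.
The scale degree 7 is B; a minor seventh above that is A — scale degree 6.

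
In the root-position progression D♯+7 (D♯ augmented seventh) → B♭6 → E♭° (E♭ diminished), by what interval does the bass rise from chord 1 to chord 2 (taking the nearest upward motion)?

The roots are D♯ and B♭.
From D♯ to B♭: 7 semitones over a sixth = diminished.

d6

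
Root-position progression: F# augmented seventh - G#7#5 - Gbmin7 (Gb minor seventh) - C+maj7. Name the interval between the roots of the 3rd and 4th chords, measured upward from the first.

augmented 4th

The roots are Gb and C.
Gb up to C is 6 semitones, a half step wider than a perfect fourth, so the interval is augmented.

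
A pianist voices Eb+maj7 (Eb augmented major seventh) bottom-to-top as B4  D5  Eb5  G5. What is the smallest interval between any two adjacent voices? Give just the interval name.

minor second

Adjacent intervals: B4→D5 = minor third; D5→Eb5 = minor second; Eb5→G5 = major third.
The smallest is D5 to Eb5, a minor second (1 semitone).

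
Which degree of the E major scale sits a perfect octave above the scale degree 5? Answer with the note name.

B

The scale is E F♯ G♯ A B C♯ D♯.
The scale degree 5 is B; a perfect octave above that is B — scale degree 5.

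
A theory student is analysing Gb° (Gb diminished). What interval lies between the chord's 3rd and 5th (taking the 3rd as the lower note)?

minor third

Gbdim: Gb, Bbb, Dbb.
3rd = Bbb; 5th = Dbb.
3 letter names make it a third; at 3 semitones (a half step narrower than major) the quality is minor.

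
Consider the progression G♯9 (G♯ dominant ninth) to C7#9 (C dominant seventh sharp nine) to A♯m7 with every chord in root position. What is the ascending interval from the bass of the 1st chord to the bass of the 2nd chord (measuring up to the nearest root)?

d4

The roots are G♯ and C.
G♯ up to C is 4 semitones, a half step narrower than a perfect fourth, so the interval is diminished.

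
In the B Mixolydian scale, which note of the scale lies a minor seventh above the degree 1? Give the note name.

A

The scale is B C# D# E F# G# A.
The degree 1 is B; a minor seventh above that is A — scale degree 7.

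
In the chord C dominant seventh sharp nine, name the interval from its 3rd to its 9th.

major 7th

C7#9: C, E, G, Bb, D#.
So we need the interval from E up to D#.
From E to D# is 11 semitones, exactly the major seventh.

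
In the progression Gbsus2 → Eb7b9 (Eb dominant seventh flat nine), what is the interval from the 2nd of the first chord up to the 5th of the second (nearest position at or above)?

major second

The 2nd of Gbsus2 is Ab; the 5th of Eb7b9 (Eb dominant seventh flat nine) is Bb.
Counting 2 letters and 2 half steps from Ab gives a major second.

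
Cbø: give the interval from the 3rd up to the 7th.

Spelling the chord: Cb–Ebb–Gbb–Bbb.
That puts Ebb below Bbb.
Ebb up to Bbb spans 5 letter names and 7 semitones — a perfect fifth.

perfect fifth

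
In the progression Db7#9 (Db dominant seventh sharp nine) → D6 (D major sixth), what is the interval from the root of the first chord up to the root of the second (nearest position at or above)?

augmented 1st

Db7#9 (Db dominant seventh sharp nine) has Db as its root, and D6 (D major sixth) has D as its root.
1 letter names make it a unison; at 1 semitone (a half step wider than perfect) the quality is augmented.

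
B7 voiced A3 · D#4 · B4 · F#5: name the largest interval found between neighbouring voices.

Adjacent intervals: A3→D#4 = augmented fourth; D#4→B4 = minor sixth; B4→F#5 = perfect fifth.
The largest is D#4 to B4, a minor sixth (8 semitones).

minor sixth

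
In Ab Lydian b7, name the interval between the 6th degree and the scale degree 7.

Spelling Ab Lydian b7: Ab Bb C D Eb F Gb.
So we need the interval from F up to Gb.
2 letter names make it a second; at 1 semitone (a half step narrower than major) the quality is minor.

minor 2nd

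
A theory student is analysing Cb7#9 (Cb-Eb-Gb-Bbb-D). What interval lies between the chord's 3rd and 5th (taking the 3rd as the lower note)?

The 3rd is Eb and the 5th is Gb.
Eb up to Gb is 3 semitones, a half step narrower than a major third, so the interval is minor.

minor 3rd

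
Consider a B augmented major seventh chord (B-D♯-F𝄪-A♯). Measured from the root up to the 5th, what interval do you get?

So we need the interval from B up to F𝄪.
From B to F𝄪: 8 semitones over a fifth = augmented.

augmented fifth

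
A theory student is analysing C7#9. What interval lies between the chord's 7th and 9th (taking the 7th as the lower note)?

augmented third

The chord tones of C7#9 are C, E, G, B♭, D♯.
That puts B♭ below D♯.
B♭ up to D♯ is 5 semitones, a half step wider than a major third, so the interval is augmented.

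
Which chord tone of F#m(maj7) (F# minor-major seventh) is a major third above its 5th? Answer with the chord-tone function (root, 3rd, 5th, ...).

7th

F# minor-major seventh is spelled F#–A–C#–E#.
The 5th is C#. A major third above C# is E#.
E# is the chord's 7th.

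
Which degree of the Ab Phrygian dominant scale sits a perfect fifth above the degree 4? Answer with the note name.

Ab

The scale is Ab Bbb C Db Eb Fb Gb.
The degree 4 is Db; a perfect fifth above that is Ab — scale degree 1.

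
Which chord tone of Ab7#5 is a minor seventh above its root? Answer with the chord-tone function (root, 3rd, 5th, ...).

7th

The chord tones of Ab augmented seventh are Ab, C, E, Gb.
The root is Ab. A minor seventh above Ab is Gb.
Gb is the chord's 7th.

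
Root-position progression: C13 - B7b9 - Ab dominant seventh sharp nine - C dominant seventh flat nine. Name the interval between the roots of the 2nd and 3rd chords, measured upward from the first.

The roots are B and Ab.
B up to Ab is 9 semitones, a whole step narrower than a major seventh, so the interval is diminished.

diminished 7th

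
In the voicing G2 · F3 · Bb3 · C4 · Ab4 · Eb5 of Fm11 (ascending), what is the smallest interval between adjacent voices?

Adjacent intervals: G2→F3 = minor seventh; F3→Bb3 = perfect fourth; Bb3→C4 = major second; C4→Ab4 = minor sixth; Ab4→Eb5 = perfect fifth.
The smallest is Bb3 to C4, a major second (2 semitones).

M2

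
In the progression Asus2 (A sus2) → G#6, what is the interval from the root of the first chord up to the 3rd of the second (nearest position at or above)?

The root of Asus2 (A sus2) is A; the 3rd of G#6 is B#.
2 letter names make it a second; at 3 semitones (a half step wider than major) the quality is augmented.

augmented second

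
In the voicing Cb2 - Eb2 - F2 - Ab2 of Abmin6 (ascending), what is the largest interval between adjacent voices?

Adjacent intervals: Cb2→Eb2 = major third; Eb2→F2 = major second; F2→Ab2 = minor third.
The largest is Cb2 to Eb2, a major third (4 semitones).

major 3rd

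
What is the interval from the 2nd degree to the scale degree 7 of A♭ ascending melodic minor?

M6

The scale runs A♭ B♭ C♭ D♭ E♭ F G.
So we need the interval from B♭ up to G.
B♭ up to G spans 6 letter names and 9 semitones — a major sixth.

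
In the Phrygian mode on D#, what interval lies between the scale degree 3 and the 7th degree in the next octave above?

The scale runs D# E F# G# A# B C#.
The scale degree 3 is F# and the scale degree 7 (up an octave) is C#.
Counting 12 letters and 19 half steps from F# gives a perfect twelfth.

P12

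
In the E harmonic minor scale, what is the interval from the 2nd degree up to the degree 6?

E harmonic minor: E F# G A B C D#.
That puts F# below C.
F# up to C is 6 semitones, a half step narrower than a perfect fifth, so the interval is diminished.

diminished fifth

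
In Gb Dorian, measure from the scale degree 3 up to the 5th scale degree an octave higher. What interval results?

Spelling Gb Dorian: Gb Ab Bbb Cb Db Eb Fb.
So we need the interval from Bbb up to Db.
Counting 10 letters and 16 half steps from Bbb gives a major tenth.

major tenth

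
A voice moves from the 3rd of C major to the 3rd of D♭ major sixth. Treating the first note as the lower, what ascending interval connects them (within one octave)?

m2

The 3rd of C major is E; the 3rd of D♭ major sixth is F.
From E to F: 1 semitone over a second = minor.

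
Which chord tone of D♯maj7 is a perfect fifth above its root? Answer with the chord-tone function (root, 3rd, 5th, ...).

5th

The chord tones of D♯M7 (D♯ major seventh) are D♯–F𝄪–A♯–C𝄪.
The root is D♯. A perfect fifth above D♯ is A♯.
A♯ is the chord's 5th.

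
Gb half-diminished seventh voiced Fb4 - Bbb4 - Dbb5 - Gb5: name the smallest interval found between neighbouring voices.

Adjacent intervals: Fb4→Bbb4 = perfect fourth; Bbb4→Dbb5 = minor third; Dbb5→Gb5 = augmented fourth.
The smallest is Bbb4 to Dbb5, a minor third (3 semitones).

minor 3rd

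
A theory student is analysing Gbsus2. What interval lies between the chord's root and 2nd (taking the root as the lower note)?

The chord tones of Gbsus2 are Gb, Ab, Db.
The root is Gb and the 2nd is Ab.
Counting 2 letters and 2 half steps from Gb gives a major second.

major 2nd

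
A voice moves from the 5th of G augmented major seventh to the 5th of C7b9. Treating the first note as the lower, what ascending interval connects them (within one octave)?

diminished 4th

G augmented major seventh has D♯ as its 5th, and C7b9 has G as its 5th.
4 letter names make it a fourth; at 4 semitones (a half step narrower than perfect) the quality is diminished.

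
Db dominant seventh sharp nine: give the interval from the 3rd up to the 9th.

M7

Spelling the chord: Db-F-Ab-Cb-E.
That puts F below E.
F up to E spans 7 letter names and 11 semitones — a major seventh.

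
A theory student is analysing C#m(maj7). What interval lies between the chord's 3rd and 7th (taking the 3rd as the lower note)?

C#m(maj7) is spelled C#–E–G#–B#.
3rd = E; 7th = B#.
From E to B#: 8 semitones over a fifth = augmented.

augmented fifth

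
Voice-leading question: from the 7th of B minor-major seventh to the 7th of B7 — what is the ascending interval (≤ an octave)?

The 7th of B minor-major seventh is A#; the 7th of B7 is A.
From A# to A: 11 semitones over an octave = diminished.

diminished 8th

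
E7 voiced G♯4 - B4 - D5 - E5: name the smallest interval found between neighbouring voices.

Adjacent intervals: G♯4→B4 = minor third; B4→D5 = minor third; D5→E5 = major second.
The smallest is D5 to E5, a major second (2 semitones).

major 2nd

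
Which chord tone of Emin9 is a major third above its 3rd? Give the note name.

B

Em9 is spelled E G B D F#.
The 3rd is G. A major third above G is B.
B is the chord's 5th.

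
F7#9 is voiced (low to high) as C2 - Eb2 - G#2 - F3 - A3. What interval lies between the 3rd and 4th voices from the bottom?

Those voices are G#2 and F3.
7 letter names make it a seventh; at 9 semitones (a whole step narrower than major) the quality is diminished.

diminished seventh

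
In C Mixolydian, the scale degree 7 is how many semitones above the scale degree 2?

The scale is C D E F G A Bb.
D up to Bb is a minor sixth — 8 semitones.

8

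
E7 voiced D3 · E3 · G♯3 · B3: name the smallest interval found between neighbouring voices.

Adjacent intervals: D3→E3 = major second; E3→G♯3 = major third; G♯3→B3 = minor third.
The smallest is D3 to E3, a major second (2 semitones).

major 2nd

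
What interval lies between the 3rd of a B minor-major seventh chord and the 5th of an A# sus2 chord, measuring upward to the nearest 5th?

augmented second

B minor-major seventh has D as its 3rd, and A# sus2 has E# as its 5th.
2 letter names make it a second; at 3 semitones (a half step wider than major) the quality is augmented.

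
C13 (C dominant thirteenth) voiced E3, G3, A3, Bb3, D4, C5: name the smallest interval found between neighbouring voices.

Adjacent intervals: E3→G3 = minor third; G3→A3 = major second; A3→Bb3 = minor second; Bb3→D4 = major third; D4→C5 = minor seventh.
The smallest is A3 to Bb3, a minor second (1 semitone).

minor second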